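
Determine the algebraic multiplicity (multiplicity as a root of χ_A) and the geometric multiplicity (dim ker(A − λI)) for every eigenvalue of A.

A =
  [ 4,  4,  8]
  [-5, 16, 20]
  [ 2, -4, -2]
λ = 6: alg = 3, geom = 2

Step 1 — factor the characteristic polynomial to read off the algebraic multiplicities:
  χ_A(x) = (x - 6)^3

Step 2 — compute geometric multiplicities via the rank-nullity identity g(λ) = n − rank(A − λI):
  rank(A − (6)·I) = 1, so dim ker(A − (6)·I) = n − 1 = 2

Summary:
  λ = 6: algebraic multiplicity = 3, geometric multiplicity = 2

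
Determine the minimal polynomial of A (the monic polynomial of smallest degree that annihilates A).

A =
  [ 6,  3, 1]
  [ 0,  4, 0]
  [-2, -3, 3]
x^2 - 9*x + 20

The characteristic polynomial is χ_A(x) = (x - 5)*(x - 4)^2, so the eigenvalues are known. The minimal polynomial is
  m_A(x) = Π_λ (x − λ)^{k_λ}
where k_λ is the size of the *largest* Jordan block for λ (equivalently, the smallest k with (A − λI)^k v = 0 for every generalised eigenvector v of λ).

  λ = 4: largest Jordan block has size 1, contributing (x − 4)
  λ = 5: largest Jordan block has size 1, contributing (x − 5)

So m_A(x) = (x - 5)*(x - 4) = x^2 - 9*x + 20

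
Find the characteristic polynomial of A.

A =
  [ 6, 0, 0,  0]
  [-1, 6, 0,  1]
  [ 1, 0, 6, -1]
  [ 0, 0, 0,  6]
x^4 - 24*x^3 + 216*x^2 - 864*x + 1296

Expanding det(x·I − A) (e.g. by cofactor expansion or by noting that A is similar to its Jordan form J, which has the same characteristic polynomial as A) gives
  χ_A(x) = x^4 - 24*x^3 + 216*x^2 - 864*x + 1296
which factors as (x - 6)^4. The eigenvalues (with algebraic multiplicities) are λ = 6 with multiplicity 4.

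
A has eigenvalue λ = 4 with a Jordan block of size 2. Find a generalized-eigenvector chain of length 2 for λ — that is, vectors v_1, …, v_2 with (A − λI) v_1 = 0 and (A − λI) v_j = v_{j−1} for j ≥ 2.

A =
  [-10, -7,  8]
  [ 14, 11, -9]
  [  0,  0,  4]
A Jordan chain for λ = 4 of length 2:
v_1 = (2, -4, 0)ᵀ
v_2 = (1, 0, 2)ᵀ

Let N = A − (4)·I. We want v_2 with N^2 v_2 = 0 but N^1 v_2 ≠ 0; then v_{j-1} := N · v_j for j = 2, …, 2.

Pick v_2 = (1, 0, 2)ᵀ.
Then v_1 = N · v_2 = (2, -4, 0)ᵀ.

Sanity check: (A − (4)·I) v_1 = (0, 0, 0)ᵀ = 0. ✓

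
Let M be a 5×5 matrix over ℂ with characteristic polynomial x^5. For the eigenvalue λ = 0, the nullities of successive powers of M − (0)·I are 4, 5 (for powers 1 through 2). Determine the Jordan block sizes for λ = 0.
Block sizes for λ = 0: [2, 1, 1, 1]

From the dimensions of kernels of powers, the number of Jordan blocks of size at least j is d_j − d_{j−1} where d_j = dim ker(N^j) (with d_0 = 0). Computing the differences gives [4, 1].
The number of blocks of size exactly k is (#blocks of size ≥ k) − (#blocks of size ≥ k + 1), so the partition is: 3 block(s) of size 1, 1 block(s) of size 2.
In nonincreasing order the block sizes are [2, 1, 1, 1].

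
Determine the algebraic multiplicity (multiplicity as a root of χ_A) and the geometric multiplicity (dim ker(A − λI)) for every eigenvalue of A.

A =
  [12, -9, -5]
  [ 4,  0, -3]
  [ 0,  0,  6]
λ = 6: alg = 3, geom = 1

Step 1 — factor the characteristic polynomial to read off the algebraic multiplicities:
  χ_A(x) = (x - 6)^3

Step 2 — compute geometric multiplicities via the rank-nullity identity g(λ) = n − rank(A − λI):
  rank(A − (6)·I) = 2, so dim ker(A − (6)·I) = n − 2 = 1

Summary:
  λ = 6: algebraic multiplicity = 3, geometric multiplicity = 1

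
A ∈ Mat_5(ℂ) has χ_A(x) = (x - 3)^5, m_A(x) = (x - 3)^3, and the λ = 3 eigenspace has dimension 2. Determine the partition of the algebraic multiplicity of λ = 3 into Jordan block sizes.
Block sizes for λ = 3: [3, 2]

Step 1 — from the characteristic polynomial, algebraic multiplicity of λ = 3 is 5. From dim ker(A − (3)·I) = 2, there are exactly 2 Jordan blocks for λ = 3.
Step 2 — from the minimal polynomial, the factor (x − 3)^3 tells us the largest block for λ = 3 has size 3.
Step 3 — with total size 5, 2 blocks, and largest block 3, the block sizes (in nonincreasing order) are [3, 2].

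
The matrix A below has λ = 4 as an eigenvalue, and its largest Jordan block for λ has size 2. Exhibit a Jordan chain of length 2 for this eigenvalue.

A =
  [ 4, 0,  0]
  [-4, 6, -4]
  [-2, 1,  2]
A Jordan chain for λ = 4 of length 2:
v_1 = (0, -4, -2)ᵀ
v_2 = (1, 0, 0)ᵀ

Let N = A − (4)·I. We want v_2 with N^2 v_2 = 0 but N^1 v_2 ≠ 0; then v_{j-1} := N · v_j for j = 2, …, 2.

Pick v_2 = (1, 0, 0)ᵀ.
Then v_1 = N · v_2 = (0, -4, -2)ᵀ.

Sanity check: (A − (4)·I) v_1 = (0, 0, 0)ᵀ = 0. ✓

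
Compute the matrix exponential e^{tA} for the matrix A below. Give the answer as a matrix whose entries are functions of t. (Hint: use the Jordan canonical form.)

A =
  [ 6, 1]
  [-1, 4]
e^{tA} =
  [t*exp(5*t) + exp(5*t), t*exp(5*t)]
  [-t*exp(5*t), -t*exp(5*t) + exp(5*t)]

Strategy: write A = P · J · P⁻¹ where J is a Jordan canonical form, so e^{tA} = P · e^{tJ} · P⁻¹, and e^{tJ} can be computed block-by-block.

A has Jordan form
J =
  [5, 1]
  [0, 5]
(up to reordering of blocks).

Per-block formulas:
  For a 2×2 Jordan block J_2(5): exp(t · J_2(5)) = e^(5t)·(I + t·N), where N is the 2×2 nilpotent shift.

After assembling e^{tJ} and conjugating by P, we get:

e^{tA} =
  [t*exp(5*t) + exp(5*t), t*exp(5*t)]
  [-t*exp(5*t), -t*exp(5*t) + exp(5*t)]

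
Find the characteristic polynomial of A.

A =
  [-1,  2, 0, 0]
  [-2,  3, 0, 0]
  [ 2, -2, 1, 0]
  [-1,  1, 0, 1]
x^4 - 4*x^3 + 6*x^2 - 4*x + 1

Expanding det(x·I − A) (e.g. by cofactor expansion or by noting that A is similar to its Jordan form J, which has the same characteristic polynomial as A) gives
  χ_A(x) = x^4 - 4*x^3 + 6*x^2 - 4*x + 1
which factors as (x - 1)^4. The eigenvalues (with algebraic multiplicities) are λ = 1 with multiplicity 4.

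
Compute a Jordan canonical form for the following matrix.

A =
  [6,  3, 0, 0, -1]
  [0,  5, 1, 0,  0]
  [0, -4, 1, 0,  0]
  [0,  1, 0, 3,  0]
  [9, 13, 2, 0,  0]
J_3(3) ⊕ J_2(3)

The characteristic polynomial is
  det(x·I − A) = x^5 - 15*x^4 + 90*x^3 - 270*x^2 + 405*x - 243 = (x - 3)^5

Eigenvalues and multiplicities (the geometric multiplicity of λ is n − rank(A − λI), which equals the number of Jordan blocks for λ):
  λ = 3: algebraic multiplicity = 5, geometric multiplicity = 2

Determining the block sizes for each eigenvalue:
  λ = 3: with am = 5 and gm = 2, the partition is not yet determined (e.g. several partitions of 5 into 2 parts exist). Let N = A − (3)·I. Computing rank(N^1) = 3, rank(N^2) = 1, rank(N^3) = 0; the number of blocks of size ≥ j is rank(N^{j−1}) − rank(N^j), giving [2, 2, 1]. So we have 1 block(s) of size 3, 1 block(s) of size 2 → block sizes [3, 2]

Assembling the blocks gives a Jordan form
J =
  [3, 1, 0, 0, 0]
  [0, 3, 1, 0, 0]
  [0, 0, 3, 0, 0]
  [0, 0, 0, 3, 1]
  [0, 0, 0, 0, 3]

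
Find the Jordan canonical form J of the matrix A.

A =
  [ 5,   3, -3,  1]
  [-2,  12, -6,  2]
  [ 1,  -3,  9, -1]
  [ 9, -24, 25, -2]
J_3(6) ⊕ J_1(6)

The characteristic polynomial is
  det(x·I − A) = x^4 - 24*x^3 + 216*x^2 - 864*x + 1296 = (x - 6)^4

Eigenvalues and multiplicities (the geometric multiplicity of λ is n − rank(A − λI), which equals the number of Jordan blocks for λ):
  λ = 6: algebraic multiplicity = 4, geometric multiplicity = 2

Determining the block sizes for each eigenvalue:
  λ = 6: with am = 4 and gm = 2, the partition is not yet determined (e.g. several partitions of 4 into 2 parts exist). Let N = A − (6)·I. Computing rank(N^1) = 2, rank(N^2) = 1, rank(N^3) = 0; the number of blocks of size ≥ j is rank(N^{j−1}) − rank(N^j), giving [2, 1, 1]. So we have 1 block(s) of size 3, 1 block(s) of size 1 → block sizes [3, 1]

Assembling the blocks gives a Jordan form
J =
  [6, 1, 0, 0]
  [0, 6, 1, 0]
  [0, 0, 6, 0]
  [0, 0, 0, 6]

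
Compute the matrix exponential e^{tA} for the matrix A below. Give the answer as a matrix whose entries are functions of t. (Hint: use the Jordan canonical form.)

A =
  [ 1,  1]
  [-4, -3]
e^{tA} =
  [2*t*exp(-t) + exp(-t), t*exp(-t)]
  [-4*t*exp(-t), -2*t*exp(-t) + exp(-t)]

Strategy: write A = P · J · P⁻¹ where J is a Jordan canonical form, so e^{tA} = P · e^{tJ} · P⁻¹, and e^{tJ} can be computed block-by-block.

A has Jordan form
J =
  [-1,  1]
  [ 0, -1]
(up to reordering of blocks).

Per-block formulas:
  For a 2×2 Jordan block J_2(-1): exp(t · J_2(-1)) = e^(-1t)·(I + t·N), where N is the 2×2 nilpotent shift.

After assembling e^{tJ} and conjugating by P, we get:

e^{tA} =
  [2*t*exp(-t) + exp(-t), t*exp(-t)]
  [-4*t*exp(-t), -2*t*exp(-t) + exp(-t)]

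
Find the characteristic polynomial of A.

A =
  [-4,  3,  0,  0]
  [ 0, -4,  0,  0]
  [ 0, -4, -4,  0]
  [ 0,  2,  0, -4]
x^4 + 16*x^3 + 96*x^2 + 256*x + 256

Expanding det(x·I − A) (e.g. by cofactor expansion or by noting that A is similar to its Jordan form J, which has the same characteristic polynomial as A) gives
  χ_A(x) = x^4 + 16*x^3 + 96*x^2 + 256*x + 256
which factors as (x + 4)^4. The eigenvalues (with algebraic multiplicities) are λ = -4 with multiplicity 4.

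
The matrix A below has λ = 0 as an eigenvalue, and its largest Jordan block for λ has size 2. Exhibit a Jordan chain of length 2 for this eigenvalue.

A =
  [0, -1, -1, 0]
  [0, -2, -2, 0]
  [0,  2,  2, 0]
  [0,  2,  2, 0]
A Jordan chain for λ = 0 of length 2:
v_1 = (-1, -2, 2, 2)ᵀ
v_2 = (0, 1, 0, 0)ᵀ

Let N = A − (0)·I. We want v_2 with N^2 v_2 = 0 but N^1 v_2 ≠ 0; then v_{j-1} := N · v_j for j = 2, …, 2.

Pick v_2 = (0, 1, 0, 0)ᵀ.
Then v_1 = N · v_2 = (-1, -2, 2, 2)ᵀ.

Sanity check: (A − (0)·I) v_1 = (0, 0, 0, 0)ᵀ = 0. ✓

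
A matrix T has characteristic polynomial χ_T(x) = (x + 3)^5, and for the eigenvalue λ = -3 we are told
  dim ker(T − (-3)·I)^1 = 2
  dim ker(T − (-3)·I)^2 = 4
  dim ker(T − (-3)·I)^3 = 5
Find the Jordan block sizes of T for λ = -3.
Block sizes for λ = -3: [3, 2]

From the dimensions of kernels of powers, the number of Jordan blocks of size at least j is d_j − d_{j−1} where d_j = dim ker(N^j) (with d_0 = 0). Computing the differences gives [2, 2, 1].
The number of blocks of size exactly k is (#blocks of size ≥ k) − (#blocks of size ≥ k + 1), so the partition is: 1 block(s) of size 2, 1 block(s) of size 3.
In nonincreasing order the block sizes are [3, 2].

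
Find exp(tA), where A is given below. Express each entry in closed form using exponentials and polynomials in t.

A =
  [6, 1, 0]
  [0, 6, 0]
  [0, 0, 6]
e^{tA} =
  [exp(6*t), t*exp(6*t), 0]
  [0, exp(6*t), 0]
  [0, 0, exp(6*t)]

Strategy: write A = P · J · P⁻¹ where J is a Jordan canonical form, so e^{tA} = P · e^{tJ} · P⁻¹, and e^{tJ} can be computed block-by-block.

A has Jordan form
J =
  [6, 1, 0]
  [0, 6, 0]
  [0, 0, 6]
(up to reordering of blocks).

Per-block formulas:
  For a 2×2 Jordan block J_2(6): exp(t · J_2(6)) = e^(6t)·(I + t·N), where N is the 2×2 nilpotent shift.
  For a 1×1 block at λ = 6: exp(t · [6]) = [e^(6t)].

After assembling e^{tJ} and conjugating by P, we get:

e^{tA} =
  [exp(6*t), t*exp(6*t), 0]
  [0, exp(6*t), 0]
  [0, 0, exp(6*t)]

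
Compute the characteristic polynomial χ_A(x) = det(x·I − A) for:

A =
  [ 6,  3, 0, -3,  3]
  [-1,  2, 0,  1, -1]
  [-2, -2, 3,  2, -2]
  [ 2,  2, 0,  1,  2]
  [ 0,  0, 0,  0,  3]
x^5 - 15*x^4 + 90*x^3 - 270*x^2 + 405*x - 243

Expanding det(x·I − A) (e.g. by cofactor expansion or by noting that A is similar to its Jordan form J, which has the same characteristic polynomial as A) gives
  χ_A(x) = x^5 - 15*x^4 + 90*x^3 - 270*x^2 + 405*x - 243
which factors as (x - 3)^5. The eigenvalues (with algebraic multiplicities) are λ = 3 with multiplicity 5.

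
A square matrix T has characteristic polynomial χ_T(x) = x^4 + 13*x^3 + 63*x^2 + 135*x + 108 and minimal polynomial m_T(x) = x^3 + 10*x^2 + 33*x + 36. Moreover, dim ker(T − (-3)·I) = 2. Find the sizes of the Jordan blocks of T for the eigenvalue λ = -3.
Block sizes for λ = -3: [2, 1]

Step 1 — from the characteristic polynomial, algebraic multiplicity of λ = -3 is 3. From dim ker(T − (-3)·I) = 2, there are exactly 2 Jordan blocks for λ = -3.
Step 2 — from the minimal polynomial, the factor (x + 3)^2 tells us the largest block for λ = -3 has size 2.
Step 3 — with total size 3, 2 blocks, and largest block 2, the block sizes (in nonincreasing order) are [2, 1].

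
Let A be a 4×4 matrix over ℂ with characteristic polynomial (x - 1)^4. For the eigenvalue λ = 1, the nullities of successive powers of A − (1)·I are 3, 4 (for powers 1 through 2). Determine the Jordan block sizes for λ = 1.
Block sizes for λ = 1: [2, 1, 1]

From the dimensions of kernels of powers, the number of Jordan blocks of size at least j is d_j − d_{j−1} where d_j = dim ker(N^j) (with d_0 = 0). Computing the differences gives [3, 1].
The number of blocks of size exactly k is (#blocks of size ≥ k) − (#blocks of size ≥ k + 1), so the partition is: 2 block(s) of size 1, 1 block(s) of size 2.
In nonincreasing order the block sizes are [2, 1, 1].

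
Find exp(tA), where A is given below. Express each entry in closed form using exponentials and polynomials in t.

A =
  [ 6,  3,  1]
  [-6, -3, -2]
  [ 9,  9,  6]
e^{tA} =
  [3*t*exp(3*t) + exp(3*t), 3*t*exp(3*t), t*exp(3*t)]
  [-6*t*exp(3*t), -6*t*exp(3*t) + exp(3*t), -2*t*exp(3*t)]
  [9*t*exp(3*t), 9*t*exp(3*t), 3*t*exp(3*t) + exp(3*t)]

Strategy: write A = P · J · P⁻¹ where J is a Jordan canonical form, so e^{tA} = P · e^{tJ} · P⁻¹, and e^{tJ} can be computed block-by-block.

A has Jordan form
J =
  [3, 1, 0]
  [0, 3, 0]
  [0, 0, 3]
(up to reordering of blocks).

Per-block formulas:
  For a 1×1 block at λ = 3: exp(t · [3]) = [e^(3t)].
  For a 2×2 Jordan block J_2(3): exp(t · J_2(3)) = e^(3t)·(I + t·N), where N is the 2×2 nilpotent shift.

After assembling e^{tJ} and conjugating by P, we get:

e^{tA} =
  [3*t*exp(3*t) + exp(3*t), 3*t*exp(3*t), t*exp(3*t)]
  [-6*t*exp(3*t), -6*t*exp(3*t) + exp(3*t), -2*t*exp(3*t)]
  [9*t*exp(3*t), 9*t*exp(3*t), 3*t*exp(3*t) + exp(3*t)]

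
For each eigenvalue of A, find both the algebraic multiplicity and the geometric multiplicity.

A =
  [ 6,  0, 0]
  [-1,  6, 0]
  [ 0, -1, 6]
λ = 6: alg = 3, geom = 1

Step 1 — factor the characteristic polynomial to read off the algebraic multiplicities:
  χ_A(x) = (x - 6)^3

Step 2 — compute geometric multiplicities via the rank-nullity identity g(λ) = n − rank(A − λI):
  rank(A − (6)·I) = 2, so dim ker(A − (6)·I) = n − 2 = 1

Summary:
  λ = 6: algebraic multiplicity = 3, geometric multiplicity = 1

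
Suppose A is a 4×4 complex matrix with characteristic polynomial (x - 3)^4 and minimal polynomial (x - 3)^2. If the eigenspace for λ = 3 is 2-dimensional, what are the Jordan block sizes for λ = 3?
Block sizes for λ = 3: [2, 2]

Step 1 — from the characteristic polynomial, algebraic multiplicity of λ = 3 is 4. From dim ker(A − (3)·I) = 2, there are exactly 2 Jordan blocks for λ = 3.
Step 2 — from the minimal polynomial, the factor (x − 3)^2 tells us the largest block for λ = 3 has size 2.
Step 3 — with total size 4, 2 blocks, and largest block 2, the block sizes (in nonincreasing order) are [2, 2].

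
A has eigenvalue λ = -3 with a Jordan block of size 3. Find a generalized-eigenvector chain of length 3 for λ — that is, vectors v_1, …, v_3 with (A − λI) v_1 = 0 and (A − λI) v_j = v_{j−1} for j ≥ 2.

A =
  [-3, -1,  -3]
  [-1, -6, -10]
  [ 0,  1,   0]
A Jordan chain for λ = -3 of length 3:
v_1 = (1, 3, -1)ᵀ
v_2 = (0, -1, 0)ᵀ
v_3 = (1, 0, 0)ᵀ

Let N = A − (-3)·I. We want v_3 with N^3 v_3 = 0 but N^2 v_3 ≠ 0; then v_{j-1} := N · v_j for j = 3, …, 2.

Pick v_3 = (1, 0, 0)ᵀ.
Then v_2 = N · v_3 = (0, -1, 0)ᵀ.
Then v_1 = N · v_2 = (1, 3, -1)ᵀ.

Sanity check: (A − (-3)·I) v_1 = (0, 0, 0)ᵀ = 0. ✓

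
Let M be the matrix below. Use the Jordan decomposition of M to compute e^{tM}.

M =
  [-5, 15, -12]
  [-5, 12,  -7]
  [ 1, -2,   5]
e^{tM} =
  [-3*t^2*exp(4*t) - 9*t*exp(4*t) + exp(4*t), 9*t^2*exp(4*t)/2 + 15*t*exp(4*t), -9*t^2*exp(4*t)/2 - 12*t*exp(4*t)]
  [-t^2*exp(4*t) - 5*t*exp(4*t), 3*t^2*exp(4*t)/2 + 8*t*exp(4*t) + exp(4*t), -3*t^2*exp(4*t)/2 - 7*t*exp(4*t)]
  [t^2*exp(4*t) + t*exp(4*t), -3*t^2*exp(4*t)/2 - 2*t*exp(4*t), 3*t^2*exp(4*t)/2 + t*exp(4*t) + exp(4*t)]

Strategy: write M = P · J · P⁻¹ where J is a Jordan canonical form, so e^{tM} = P · e^{tJ} · P⁻¹, and e^{tJ} can be computed block-by-block.

M has Jordan form
J =
  [4, 1, 0]
  [0, 4, 1]
  [0, 0, 4]
(up to reordering of blocks).

Per-block formulas:
  For a 3×3 Jordan block J_3(4): exp(t · J_3(4)) = e^(4t)·(I + t·N + (t^2/2)·N^2), where N is the 3×3 nilpotent shift.

After assembling e^{tJ} and conjugating by P, we get:

e^{tM} =
  [-3*t^2*exp(4*t) - 9*t*exp(4*t) + exp(4*t), 9*t^2*exp(4*t)/2 + 15*t*exp(4*t), -9*t^2*exp(4*t)/2 - 12*t*exp(4*t)]
  [-t^2*exp(4*t) - 5*t*exp(4*t), 3*t^2*exp(4*t)/2 + 8*t*exp(4*t) + exp(4*t), -3*t^2*exp(4*t)/2 - 7*t*exp(4*t)]
  [t^2*exp(4*t) + t*exp(4*t), -3*t^2*exp(4*t)/2 - 2*t*exp(4*t), 3*t^2*exp(4*t)/2 + t*exp(4*t) + exp(4*t)]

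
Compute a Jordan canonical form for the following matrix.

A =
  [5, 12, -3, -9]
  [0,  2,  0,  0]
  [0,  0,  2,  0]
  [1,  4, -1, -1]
J_2(2) ⊕ J_1(2) ⊕ J_1(2)

The characteristic polynomial is
  det(x·I − A) = x^4 - 8*x^3 + 24*x^2 - 32*x + 16 = (x - 2)^4

Eigenvalues and multiplicities (the geometric multiplicity of λ is n − rank(A − λI), which equals the number of Jordan blocks for λ):
  λ = 2: algebraic multiplicity = 4, geometric multiplicity = 3

Determining the block sizes for each eigenvalue:
  λ = 2: 3 blocks summing to 4 forces exactly one block of size 2 and the rest size 1 → block sizes [2, 1, 1]

Assembling the blocks gives a Jordan form
J =
  [2, 1, 0, 0]
  [0, 2, 0, 0]
  [0, 0, 2, 0]
  [0, 0, 0, 2]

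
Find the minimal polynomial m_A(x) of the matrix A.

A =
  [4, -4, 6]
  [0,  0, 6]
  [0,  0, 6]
x^3 - 10*x^2 + 24*x

The characteristic polynomial is χ_A(x) = x*(x - 6)*(x - 4), so the eigenvalues are known. The minimal polynomial is
  m_A(x) = Π_λ (x − λ)^{k_λ}
where k_λ is the size of the *largest* Jordan block for λ (equivalently, the smallest k with (A − λI)^k v = 0 for every generalised eigenvector v of λ).

  λ = 0: largest Jordan block has size 1, contributing (x − 0)
  λ = 4: largest Jordan block has size 1, contributing (x − 4)
  λ = 6: largest Jordan block has size 1, contributing (x − 6)

So m_A(x) = x*(x - 6)*(x - 4) = x^3 - 10*x^2 + 24*x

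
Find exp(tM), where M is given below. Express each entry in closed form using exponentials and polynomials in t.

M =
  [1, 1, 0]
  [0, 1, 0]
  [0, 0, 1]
e^{tM} =
  [exp(t), t*exp(t), 0]
  [0, exp(t), 0]
  [0, 0, exp(t)]

Strategy: write M = P · J · P⁻¹ where J is a Jordan canonical form, so e^{tM} = P · e^{tJ} · P⁻¹, and e^{tJ} can be computed block-by-block.

M has Jordan form
J =
  [1, 1, 0]
  [0, 1, 0]
  [0, 0, 1]
(up to reordering of blocks).

Per-block formulas:
  For a 2×2 Jordan block J_2(1): exp(t · J_2(1)) = e^(1t)·(I + t·N), where N is the 2×2 nilpotent shift.
  For a 1×1 block at λ = 1: exp(t · [1]) = [e^(1t)].

After assembling e^{tJ} and conjugating by P, we get:

e^{tM} =
  [exp(t), t*exp(t), 0]
  [0, exp(t), 0]
  [0, 0, exp(t)]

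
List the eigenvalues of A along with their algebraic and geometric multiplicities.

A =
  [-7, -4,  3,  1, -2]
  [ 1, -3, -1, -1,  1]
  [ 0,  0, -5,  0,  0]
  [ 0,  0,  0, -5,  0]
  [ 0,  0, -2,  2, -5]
λ = -5: alg = 5, geom = 3

Step 1 — factor the characteristic polynomial to read off the algebraic multiplicities:
  χ_A(x) = (x + 5)^5

Step 2 — compute geometric multiplicities via the rank-nullity identity g(λ) = n − rank(A − λI):
  rank(A − (-5)·I) = 2, so dim ker(A − (-5)·I) = n − 2 = 3

Summary:
  λ = -5: algebraic multiplicity = 5, geometric multiplicity = 3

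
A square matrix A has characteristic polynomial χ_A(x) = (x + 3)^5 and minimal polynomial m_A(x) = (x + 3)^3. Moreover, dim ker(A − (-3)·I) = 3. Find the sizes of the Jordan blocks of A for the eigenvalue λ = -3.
Block sizes for λ = -3: [3, 1, 1]

Step 1 — from the characteristic polynomial, algebraic multiplicity of λ = -3 is 5. From dim ker(A − (-3)·I) = 3, there are exactly 3 Jordan blocks for λ = -3.
Step 2 — from the minimal polynomial, the factor (x + 3)^3 tells us the largest block for λ = -3 has size 3.
Step 3 — with total size 5, 3 blocks, and largest block 3, the block sizes (in nonincreasing order) are [3, 1, 1].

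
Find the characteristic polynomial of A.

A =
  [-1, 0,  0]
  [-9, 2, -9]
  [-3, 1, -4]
x^3 + 3*x^2 + 3*x + 1

Expanding det(x·I − A) (e.g. by cofactor expansion or by noting that A is similar to its Jordan form J, which has the same characteristic polynomial as A) gives
  χ_A(x) = x^3 + 3*x^2 + 3*x + 1
which factors as (x + 1)^3. The eigenvalues (with algebraic multiplicities) are λ = -1 with multiplicity 3.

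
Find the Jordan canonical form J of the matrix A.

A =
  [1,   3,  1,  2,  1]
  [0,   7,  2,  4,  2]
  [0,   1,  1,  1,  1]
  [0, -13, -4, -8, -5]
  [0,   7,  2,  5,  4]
J_2(1) ⊕ J_2(1) ⊕ J_1(1)

The characteristic polynomial is
  det(x·I − A) = x^5 - 5*x^4 + 10*x^3 - 10*x^2 + 5*x - 1 = (x - 1)^5

Eigenvalues and multiplicities (the geometric multiplicity of λ is n − rank(A − λI), which equals the number of Jordan blocks for λ):
  λ = 1: algebraic multiplicity = 5, geometric multiplicity = 3

Determining the block sizes for each eigenvalue:
  λ = 1: with am = 5 and gm = 3, the partition is not yet determined (e.g. several partitions of 5 into 3 parts exist). Let N = A − (1)·I. Computing rank(N^1) = 2, rank(N^2) = 0; the number of blocks of size ≥ j is rank(N^{j−1}) − rank(N^j), giving [3, 2]. So we have 2 block(s) of size 2, 1 block(s) of size 1 → block sizes [2, 2, 1]

Assembling the blocks gives a Jordan form
J =
  [1, 1, 0, 0, 0]
  [0, 1, 0, 0, 0]
  [0, 0, 1, 1, 0]
  [0, 0, 0, 1, 0]
  [0, 0, 0, 0, 1]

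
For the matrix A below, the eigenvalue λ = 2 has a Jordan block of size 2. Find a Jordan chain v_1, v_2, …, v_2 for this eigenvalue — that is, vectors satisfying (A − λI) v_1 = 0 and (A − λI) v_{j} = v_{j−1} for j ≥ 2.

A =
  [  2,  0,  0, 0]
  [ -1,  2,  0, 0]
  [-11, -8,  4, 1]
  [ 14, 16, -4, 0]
A Jordan chain for λ = 2 of length 2:
v_1 = (0, -1, -11, 14)ᵀ
v_2 = (1, 0, 0, 0)ᵀ

Let N = A − (2)·I. We want v_2 with N^2 v_2 = 0 but N^1 v_2 ≠ 0; then v_{j-1} := N · v_j for j = 2, …, 2.

Pick v_2 = (1, 0, 0, 0)ᵀ.
Then v_1 = N · v_2 = (0, -1, -11, 14)ᵀ.

Sanity check: (A − (2)·I) v_1 = (0, 0, 0, 0)ᵀ = 0. ✓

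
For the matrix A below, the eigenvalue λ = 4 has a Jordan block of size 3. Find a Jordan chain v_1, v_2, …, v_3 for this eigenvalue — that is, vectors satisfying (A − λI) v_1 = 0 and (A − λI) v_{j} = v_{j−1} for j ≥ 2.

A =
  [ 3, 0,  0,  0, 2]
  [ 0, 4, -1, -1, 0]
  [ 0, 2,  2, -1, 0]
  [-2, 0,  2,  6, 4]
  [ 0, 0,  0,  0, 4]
A Jordan chain for λ = 4 of length 3:
v_1 = (0, -2, -4, 4, 0)ᵀ
v_2 = (0, 0, 2, 0, 0)ᵀ
v_3 = (0, 1, 0, 0, 0)ᵀ

Let N = A − (4)·I. We want v_3 with N^3 v_3 = 0 but N^2 v_3 ≠ 0; then v_{j-1} := N · v_j for j = 3, …, 2.

Pick v_3 = (0, 1, 0, 0, 0)ᵀ.
Then v_2 = N · v_3 = (0, 0, 2, 0, 0)ᵀ.
Then v_1 = N · v_2 = (0, -2, -4, 4, 0)ᵀ.

Sanity check: (A − (4)·I) v_1 = (0, 0, 0, 0, 0)ᵀ = 0. ✓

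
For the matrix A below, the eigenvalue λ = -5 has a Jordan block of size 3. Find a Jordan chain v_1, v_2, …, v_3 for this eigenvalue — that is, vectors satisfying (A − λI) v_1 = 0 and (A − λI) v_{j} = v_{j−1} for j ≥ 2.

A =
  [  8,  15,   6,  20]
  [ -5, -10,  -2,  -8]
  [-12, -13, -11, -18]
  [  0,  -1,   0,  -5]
A Jordan chain for λ = -5 of length 3:
v_1 = (-2, 0, 1, 1)ᵀ
v_2 = (1, -1, 0, 0)ᵀ
v_3 = (1, 0, -2, 0)ᵀ

Let N = A − (-5)·I. We want v_3 with N^3 v_3 = 0 but N^2 v_3 ≠ 0; then v_{j-1} := N · v_j for j = 3, …, 2.

Pick v_3 = (1, 0, -2, 0)ᵀ.
Then v_2 = N · v_3 = (1, -1, 0, 0)ᵀ.
Then v_1 = N · v_2 = (-2, 0, 1, 1)ᵀ.

Sanity check: (A − (-5)·I) v_1 = (0, 0, 0, 0)ᵀ = 0. ✓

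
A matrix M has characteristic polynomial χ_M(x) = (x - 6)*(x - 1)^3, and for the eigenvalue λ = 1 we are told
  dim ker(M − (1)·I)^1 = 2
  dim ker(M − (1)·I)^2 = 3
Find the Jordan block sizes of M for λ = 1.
Block sizes for λ = 1: [2, 1]

From the dimensions of kernels of powers, the number of Jordan blocks of size at least j is d_j − d_{j−1} where d_j = dim ker(N^j) (with d_0 = 0). Computing the differences gives [2, 1].
The number of blocks of size exactly k is (#blocks of size ≥ k) − (#blocks of size ≥ k + 1), so the partition is: 1 block(s) of size 1, 1 block(s) of size 2.
In nonincreasing order the block sizes are [2, 1].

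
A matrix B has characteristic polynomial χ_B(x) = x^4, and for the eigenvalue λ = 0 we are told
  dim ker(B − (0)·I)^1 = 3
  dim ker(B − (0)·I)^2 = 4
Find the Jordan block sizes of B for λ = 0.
Block sizes for λ = 0: [2, 1, 1]

From the dimensions of kernels of powers, the number of Jordan blocks of size at least j is d_j − d_{j−1} where d_j = dim ker(N^j) (with d_0 = 0). Computing the differences gives [3, 1].
The number of blocks of size exactly k is (#blocks of size ≥ k) − (#blocks of size ≥ k + 1), so the partition is: 2 block(s) of size 1, 1 block(s) of size 2.
In nonincreasing order the block sizes are [2, 1, 1].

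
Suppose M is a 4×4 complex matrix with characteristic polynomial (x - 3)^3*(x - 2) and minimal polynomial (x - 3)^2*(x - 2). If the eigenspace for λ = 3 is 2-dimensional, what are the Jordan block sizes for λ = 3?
Block sizes for λ = 3: [2, 1]

Step 1 — from the characteristic polynomial, algebraic multiplicity of λ = 3 is 3. From dim ker(M − (3)·I) = 2, there are exactly 2 Jordan blocks for λ = 3.
Step 2 — from the minimal polynomial, the factor (x − 3)^2 tells us the largest block for λ = 3 has size 2.
Step 3 — with total size 3, 2 blocks, and largest block 2, the block sizes (in nonincreasing order) are [2, 1].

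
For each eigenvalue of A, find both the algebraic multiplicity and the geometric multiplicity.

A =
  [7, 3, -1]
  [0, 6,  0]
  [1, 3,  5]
λ = 6: alg = 3, geom = 2

Step 1 — factor the characteristic polynomial to read off the algebraic multiplicities:
  χ_A(x) = (x - 6)^3

Step 2 — compute geometric multiplicities via the rank-nullity identity g(λ) = n − rank(A − λI):
  rank(A − (6)·I) = 1, so dim ker(A − (6)·I) = n − 1 = 2

Summary:
  λ = 6: algebraic multiplicity = 3, geometric multiplicity = 2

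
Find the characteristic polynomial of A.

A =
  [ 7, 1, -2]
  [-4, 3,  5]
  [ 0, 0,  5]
x^3 - 15*x^2 + 75*x - 125

Expanding det(x·I − A) (e.g. by cofactor expansion or by noting that A is similar to its Jordan form J, which has the same characteristic polynomial as A) gives
  χ_A(x) = x^3 - 15*x^2 + 75*x - 125
which factors as (x - 5)^3. The eigenvalues (with algebraic multiplicities) are λ = 5 with multiplicity 3.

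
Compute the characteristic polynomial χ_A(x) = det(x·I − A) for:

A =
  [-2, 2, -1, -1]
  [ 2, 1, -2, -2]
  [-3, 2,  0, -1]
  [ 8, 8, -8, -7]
x^4 + 8*x^3 + 18*x^2 - 27

Expanding det(x·I − A) (e.g. by cofactor expansion or by noting that A is similar to its Jordan form J, which has the same characteristic polynomial as A) gives
  χ_A(x) = x^4 + 8*x^3 + 18*x^2 - 27
which factors as (x - 1)*(x + 3)^3. The eigenvalues (with algebraic multiplicities) are λ = -3 with multiplicity 3, λ = 1 with multiplicity 1.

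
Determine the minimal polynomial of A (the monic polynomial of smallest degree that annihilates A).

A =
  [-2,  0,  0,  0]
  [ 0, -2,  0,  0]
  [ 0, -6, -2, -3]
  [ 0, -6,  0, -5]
x^2 + 7*x + 10

The characteristic polynomial is χ_A(x) = (x + 2)^3*(x + 5), so the eigenvalues are known. The minimal polynomial is
  m_A(x) = Π_λ (x − λ)^{k_λ}
where k_λ is the size of the *largest* Jordan block for λ (equivalently, the smallest k with (A − λI)^k v = 0 for every generalised eigenvector v of λ).

  λ = -5: largest Jordan block has size 1, contributing (x + 5)
  λ = -2: largest Jordan block has size 1, contributing (x + 2)

So m_A(x) = (x + 2)*(x + 5) = x^2 + 7*x + 10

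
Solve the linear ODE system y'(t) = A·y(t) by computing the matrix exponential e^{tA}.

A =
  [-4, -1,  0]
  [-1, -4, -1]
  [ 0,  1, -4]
e^{tA} =
  [t^2*exp(-4*t)/2 + exp(-4*t), -t*exp(-4*t), t^2*exp(-4*t)/2]
  [-t*exp(-4*t), exp(-4*t), -t*exp(-4*t)]
  [-t^2*exp(-4*t)/2, t*exp(-4*t), -t^2*exp(-4*t)/2 + exp(-4*t)]

Strategy: write A = P · J · P⁻¹ where J is a Jordan canonical form, so e^{tA} = P · e^{tJ} · P⁻¹, and e^{tJ} can be computed block-by-block.

A has Jordan form
J =
  [-4,  1,  0]
  [ 0, -4,  1]
  [ 0,  0, -4]
(up to reordering of blocks).

Per-block formulas:
  For a 3×3 Jordan block J_3(-4): exp(t · J_3(-4)) = e^(-4t)·(I + t·N + (t^2/2)·N^2), where N is the 3×3 nilpotent shift.

After assembling e^{tJ} and conjugating by P, we get:

e^{tA} =
  [t^2*exp(-4*t)/2 + exp(-4*t), -t*exp(-4*t), t^2*exp(-4*t)/2]
  [-t*exp(-4*t), exp(-4*t), -t*exp(-4*t)]
  [-t^2*exp(-4*t)/2, t*exp(-4*t), -t^2*exp(-4*t)/2 + exp(-4*t)]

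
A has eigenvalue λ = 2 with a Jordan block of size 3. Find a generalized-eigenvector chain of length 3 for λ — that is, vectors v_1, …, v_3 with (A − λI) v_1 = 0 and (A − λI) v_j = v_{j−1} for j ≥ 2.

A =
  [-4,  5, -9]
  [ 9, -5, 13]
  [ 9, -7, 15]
A Jordan chain for λ = 2 of length 3:
v_1 = (-2, 3, 3)ᵀ
v_2 = (5, -7, -7)ᵀ
v_3 = (0, 1, 0)ᵀ

Let N = A − (2)·I. We want v_3 with N^3 v_3 = 0 but N^2 v_3 ≠ 0; then v_{j-1} := N · v_j for j = 3, …, 2.

Pick v_3 = (0, 1, 0)ᵀ.
Then v_2 = N · v_3 = (5, -7, -7)ᵀ.
Then v_1 = N · v_2 = (-2, 3, 3)ᵀ.

Sanity check: (A − (2)·I) v_1 = (0, 0, 0)ᵀ = 0. ✓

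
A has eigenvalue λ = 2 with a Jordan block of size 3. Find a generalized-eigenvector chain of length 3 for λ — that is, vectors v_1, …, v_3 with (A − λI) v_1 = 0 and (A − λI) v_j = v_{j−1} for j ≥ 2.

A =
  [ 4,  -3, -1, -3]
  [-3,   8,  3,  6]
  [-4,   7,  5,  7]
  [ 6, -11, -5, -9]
A Jordan chain for λ = 2 of length 3:
v_1 = (-1, 0, 1, -1)ᵀ
v_2 = (2, -3, -4, 6)ᵀ
v_3 = (1, 0, 0, 0)ᵀ

Let N = A − (2)·I. We want v_3 with N^3 v_3 = 0 but N^2 v_3 ≠ 0; then v_{j-1} := N · v_j for j = 3, …, 2.

Pick v_3 = (1, 0, 0, 0)ᵀ.
Then v_2 = N · v_3 = (2, -3, -4, 6)ᵀ.
Then v_1 = N · v_2 = (-1, 0, 1, -1)ᵀ.

Sanity check: (A − (2)·I) v_1 = (0, 0, 0, 0)ᵀ = 0. ✓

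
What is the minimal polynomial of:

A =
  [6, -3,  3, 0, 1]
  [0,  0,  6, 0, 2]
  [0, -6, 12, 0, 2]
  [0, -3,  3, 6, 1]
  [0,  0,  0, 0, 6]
x^2 - 12*x + 36

The characteristic polynomial is χ_A(x) = (x - 6)^5, so the eigenvalues are known. The minimal polynomial is
  m_A(x) = Π_λ (x − λ)^{k_λ}
where k_λ is the size of the *largest* Jordan block for λ (equivalently, the smallest k with (A − λI)^k v = 0 for every generalised eigenvector v of λ).

  λ = 6: largest Jordan block has size 2, contributing (x − 6)^2

So m_A(x) = (x - 6)^2 = x^2 - 12*x + 36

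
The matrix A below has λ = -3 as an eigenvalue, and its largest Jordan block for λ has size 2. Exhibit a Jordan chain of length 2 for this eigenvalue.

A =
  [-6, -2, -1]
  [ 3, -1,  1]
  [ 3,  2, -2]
A Jordan chain for λ = -3 of length 2:
v_1 = (-3, 3, 3)ᵀ
v_2 = (1, 0, 0)ᵀ

Let N = A − (-3)·I. We want v_2 with N^2 v_2 = 0 but N^1 v_2 ≠ 0; then v_{j-1} := N · v_j for j = 2, …, 2.

Pick v_2 = (1, 0, 0)ᵀ.
Then v_1 = N · v_2 = (-3, 3, 3)ᵀ.

Sanity check: (A − (-3)·I) v_1 = (0, 0, 0)ᵀ = 0. ✓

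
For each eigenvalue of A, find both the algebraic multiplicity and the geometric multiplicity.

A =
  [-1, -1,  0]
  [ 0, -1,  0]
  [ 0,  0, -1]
λ = -1: alg = 3, geom = 2

Step 1 — factor the characteristic polynomial to read off the algebraic multiplicities:
  χ_A(x) = (x + 1)^3

Step 2 — compute geometric multiplicities via the rank-nullity identity g(λ) = n − rank(A − λI):
  rank(A − (-1)·I) = 1, so dim ker(A − (-1)·I) = n − 1 = 2

Summary:
  λ = -1: algebraic multiplicity = 3, geometric multiplicity = 2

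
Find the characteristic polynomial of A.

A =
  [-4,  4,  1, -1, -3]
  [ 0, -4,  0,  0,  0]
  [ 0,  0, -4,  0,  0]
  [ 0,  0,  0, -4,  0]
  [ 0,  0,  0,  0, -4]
x^5 + 20*x^4 + 160*x^3 + 640*x^2 + 1280*x + 1024

Expanding det(x·I − A) (e.g. by cofactor expansion or by noting that A is similar to its Jordan form J, which has the same characteristic polynomial as A) gives
  χ_A(x) = x^5 + 20*x^4 + 160*x^3 + 640*x^2 + 1280*x + 1024
which factors as (x + 4)^5. The eigenvalues (with algebraic multiplicities) are λ = -4 with multiplicity 5.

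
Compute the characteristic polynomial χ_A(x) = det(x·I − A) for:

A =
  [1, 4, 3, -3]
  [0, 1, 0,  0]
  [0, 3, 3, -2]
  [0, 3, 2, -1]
x^4 - 4*x^3 + 6*x^2 - 4*x + 1

Expanding det(x·I − A) (e.g. by cofactor expansion or by noting that A is similar to its Jordan form J, which has the same characteristic polynomial as A) gives
  χ_A(x) = x^4 - 4*x^3 + 6*x^2 - 4*x + 1
which factors as (x - 1)^4. The eigenvalues (with algebraic multiplicities) are λ = 1 with multiplicity 4.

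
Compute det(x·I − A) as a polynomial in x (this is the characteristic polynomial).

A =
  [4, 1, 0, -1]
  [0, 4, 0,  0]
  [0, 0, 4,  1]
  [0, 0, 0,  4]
x^4 - 16*x^3 + 96*x^2 - 256*x + 256

Expanding det(x·I − A) (e.g. by cofactor expansion or by noting that A is similar to its Jordan form J, which has the same characteristic polynomial as A) gives
  χ_A(x) = x^4 - 16*x^3 + 96*x^2 - 256*x + 256
which factors as (x - 4)^4. The eigenvalues (with algebraic multiplicities) are λ = 4 with multiplicity 4.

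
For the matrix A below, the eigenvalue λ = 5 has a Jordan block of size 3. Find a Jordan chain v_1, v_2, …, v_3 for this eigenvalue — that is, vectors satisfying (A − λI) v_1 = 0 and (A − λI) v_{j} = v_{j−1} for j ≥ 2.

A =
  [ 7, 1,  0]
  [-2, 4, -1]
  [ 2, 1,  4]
A Jordan chain for λ = 5 of length 3:
v_1 = (2, -4, 0)ᵀ
v_2 = (2, -2, 2)ᵀ
v_3 = (1, 0, 0)ᵀ

Let N = A − (5)·I. We want v_3 with N^3 v_3 = 0 but N^2 v_3 ≠ 0; then v_{j-1} := N · v_j for j = 3, …, 2.

Pick v_3 = (1, 0, 0)ᵀ.
Then v_2 = N · v_3 = (2, -2, 2)ᵀ.
Then v_1 = N · v_2 = (2, -4, 0)ᵀ.

Sanity check: (A − (5)·I) v_1 = (0, 0, 0)ᵀ = 0. ✓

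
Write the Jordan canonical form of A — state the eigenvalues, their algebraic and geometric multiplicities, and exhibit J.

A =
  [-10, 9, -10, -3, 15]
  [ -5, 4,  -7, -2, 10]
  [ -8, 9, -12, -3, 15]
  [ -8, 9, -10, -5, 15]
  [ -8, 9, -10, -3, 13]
J_3(-2) ⊕ J_1(-2) ⊕ J_1(-2)

The characteristic polynomial is
  det(x·I − A) = x^5 + 10*x^4 + 40*x^3 + 80*x^2 + 80*x + 32 = (x + 2)^5

Eigenvalues and multiplicities (the geometric multiplicity of λ is n − rank(A − λI), which equals the number of Jordan blocks for λ):
  λ = -2: algebraic multiplicity = 5, geometric multiplicity = 3

Determining the block sizes for each eigenvalue:
  λ = -2: with am = 5 and gm = 3, the partition is not yet determined (e.g. several partitions of 5 into 3 parts exist). Let N = A − (-2)·I. Computing rank(N^1) = 2, rank(N^2) = 1, rank(N^3) = 0; the number of blocks of size ≥ j is rank(N^{j−1}) − rank(N^j), giving [3, 1, 1]. So we have 1 block(s) of size 3, 2 block(s) of size 1 → block sizes [3, 1, 1]

Assembling the blocks gives a Jordan form
J =
  [-2,  1,  0,  0,  0]
  [ 0, -2,  1,  0,  0]
  [ 0,  0, -2,  0,  0]
  [ 0,  0,  0, -2,  0]
  [ 0,  0,  0,  0, -2]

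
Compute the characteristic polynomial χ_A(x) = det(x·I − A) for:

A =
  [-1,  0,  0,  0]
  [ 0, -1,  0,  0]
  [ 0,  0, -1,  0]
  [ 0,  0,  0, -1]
x^4 + 4*x^3 + 6*x^2 + 4*x + 1

Expanding det(x·I − A) (e.g. by cofactor expansion or by noting that A is similar to its Jordan form J, which has the same characteristic polynomial as A) gives
  χ_A(x) = x^4 + 4*x^3 + 6*x^2 + 4*x + 1
which factors as (x + 1)^4. The eigenvalues (with algebraic multiplicities) are λ = -1 with multiplicity 4.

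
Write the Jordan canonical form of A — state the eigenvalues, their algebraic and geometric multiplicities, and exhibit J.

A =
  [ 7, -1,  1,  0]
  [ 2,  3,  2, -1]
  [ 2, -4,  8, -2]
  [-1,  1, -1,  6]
J_3(6) ⊕ J_1(6)

The characteristic polynomial is
  det(x·I − A) = x^4 - 24*x^3 + 216*x^2 - 864*x + 1296 = (x - 6)^4

Eigenvalues and multiplicities (the geometric multiplicity of λ is n − rank(A − λI), which equals the number of Jordan blocks for λ):
  λ = 6: algebraic multiplicity = 4, geometric multiplicity = 2

Determining the block sizes for each eigenvalue:
  λ = 6: with am = 4 and gm = 2, the partition is not yet determined (e.g. several partitions of 4 into 2 parts exist). Let N = A − (6)·I. Computing rank(N^1) = 2, rank(N^2) = 1, rank(N^3) = 0; the number of blocks of size ≥ j is rank(N^{j−1}) − rank(N^j), giving [2, 1, 1]. So we have 1 block(s) of size 3, 1 block(s) of size 1 → block sizes [3, 1]

Assembling the blocks gives a Jordan form
J =
  [6, 1, 0, 0]
  [0, 6, 1, 0]
  [0, 0, 6, 0]
  [0, 0, 0, 6]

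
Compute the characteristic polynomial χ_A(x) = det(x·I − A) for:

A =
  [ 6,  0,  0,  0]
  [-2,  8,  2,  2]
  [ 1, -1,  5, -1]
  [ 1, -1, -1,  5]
x^4 - 24*x^3 + 216*x^2 - 864*x + 1296

Expanding det(x·I − A) (e.g. by cofactor expansion or by noting that A is similar to its Jordan form J, which has the same characteristic polynomial as A) gives
  χ_A(x) = x^4 - 24*x^3 + 216*x^2 - 864*x + 1296
which factors as (x - 6)^4. The eigenvalues (with algebraic multiplicities) are λ = 6 with multiplicity 4.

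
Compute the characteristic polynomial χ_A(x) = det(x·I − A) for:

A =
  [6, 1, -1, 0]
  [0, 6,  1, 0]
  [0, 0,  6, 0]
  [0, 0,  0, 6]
x^4 - 24*x^3 + 216*x^2 - 864*x + 1296

Expanding det(x·I − A) (e.g. by cofactor expansion or by noting that A is similar to its Jordan form J, which has the same characteristic polynomial as A) gives
  χ_A(x) = x^4 - 24*x^3 + 216*x^2 - 864*x + 1296
which factors as (x - 6)^4. The eigenvalues (with algebraic multiplicities) are λ = 6 with multiplicity 4.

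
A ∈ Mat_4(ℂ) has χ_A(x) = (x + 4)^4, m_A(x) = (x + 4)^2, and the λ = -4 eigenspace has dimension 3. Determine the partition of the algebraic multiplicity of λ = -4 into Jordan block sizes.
Block sizes for λ = -4: [2, 1, 1]

Step 1 — from the characteristic polynomial, algebraic multiplicity of λ = -4 is 4. From dim ker(A − (-4)·I) = 3, there are exactly 3 Jordan blocks for λ = -4.
Step 2 — from the minimal polynomial, the factor (x + 4)^2 tells us the largest block for λ = -4 has size 2.
Step 3 — with total size 4, 3 blocks, and largest block 2, the block sizes (in nonincreasing order) are [2, 1, 1].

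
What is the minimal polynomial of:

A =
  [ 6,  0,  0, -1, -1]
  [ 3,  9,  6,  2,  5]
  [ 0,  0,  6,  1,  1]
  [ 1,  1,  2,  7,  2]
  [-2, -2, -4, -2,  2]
x^3 - 18*x^2 + 108*x - 216

The characteristic polynomial is χ_A(x) = (x - 6)^5, so the eigenvalues are known. The minimal polynomial is
  m_A(x) = Π_λ (x − λ)^{k_λ}
where k_λ is the size of the *largest* Jordan block for λ (equivalently, the smallest k with (A − λI)^k v = 0 for every generalised eigenvector v of λ).

  λ = 6: largest Jordan block has size 3, contributing (x − 6)^3

So m_A(x) = (x - 6)^3 = x^3 - 18*x^2 + 108*x - 216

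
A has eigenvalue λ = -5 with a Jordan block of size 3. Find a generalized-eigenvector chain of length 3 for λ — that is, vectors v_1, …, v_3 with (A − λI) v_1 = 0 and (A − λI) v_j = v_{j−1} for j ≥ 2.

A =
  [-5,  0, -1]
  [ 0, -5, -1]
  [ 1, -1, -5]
A Jordan chain for λ = -5 of length 3:
v_1 = (-1, -1, 0)ᵀ
v_2 = (0, 0, 1)ᵀ
v_3 = (1, 0, 0)ᵀ

Let N = A − (-5)·I. We want v_3 with N^3 v_3 = 0 but N^2 v_3 ≠ 0; then v_{j-1} := N · v_j for j = 3, …, 2.

Pick v_3 = (1, 0, 0)ᵀ.
Then v_2 = N · v_3 = (0, 0, 1)ᵀ.
Then v_1 = N · v_2 = (-1, -1, 0)ᵀ.

Sanity check: (A − (-5)·I) v_1 = (0, 0, 0)ᵀ = 0. ✓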